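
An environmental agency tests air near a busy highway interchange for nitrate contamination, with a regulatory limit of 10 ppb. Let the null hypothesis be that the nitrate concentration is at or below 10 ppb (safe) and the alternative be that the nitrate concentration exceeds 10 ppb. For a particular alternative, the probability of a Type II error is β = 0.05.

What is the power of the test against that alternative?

Power = 1 − β = 1 − 0.05 = 0.95.

0.95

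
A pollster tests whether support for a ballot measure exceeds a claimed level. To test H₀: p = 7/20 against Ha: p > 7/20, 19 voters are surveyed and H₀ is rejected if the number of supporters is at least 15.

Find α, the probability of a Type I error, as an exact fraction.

The Type I error probability is α = P(X ≥ 15) computed under H₀, where X ~ Binomial(19, 7/20).
Summing C(19,j)(7/20)^j(13/20)^{19−j} for j = 15,…,19 gives 30172619187361172599/262144000000000000000000.

30172619187361172599/262144000000000000000000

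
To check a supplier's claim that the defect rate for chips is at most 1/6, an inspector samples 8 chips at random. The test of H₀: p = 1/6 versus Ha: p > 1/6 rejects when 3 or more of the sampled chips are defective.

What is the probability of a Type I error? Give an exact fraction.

The significance level is the probability, assuming p = 1/6, of seeing 3 or more defectives in 8 draws.
Computing the lower-tail complement: 1 − 484375/559872 = 75497/559872.

75497/559872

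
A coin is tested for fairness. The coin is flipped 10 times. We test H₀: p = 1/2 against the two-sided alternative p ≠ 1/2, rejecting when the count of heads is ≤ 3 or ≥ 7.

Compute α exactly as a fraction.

11/32

Under H₀, X ~ Binomial(10, 1/2); α is the probability of landing in either tail, P(X ≤ 3) + P(X ≥ 7).
The two tails are symmetric, so α = 2·(1 + 10 + 45 + 120)/2^10 = 352/1024 = 11/32.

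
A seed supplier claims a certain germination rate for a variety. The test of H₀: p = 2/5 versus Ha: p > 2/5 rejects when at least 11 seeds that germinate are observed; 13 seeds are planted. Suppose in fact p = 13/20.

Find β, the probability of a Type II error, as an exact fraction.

β = P(fail to reject H₀ | Ha true) = P(K ≤ 10 | p = 13/20), K ~ Binomial(13, 13/20).
Adding the binomial probabilities P(K=0)+…+P(K=10) at p = 13/20 gives 36323681060626281/40960000000000000.

36323681060626281/40960000000000000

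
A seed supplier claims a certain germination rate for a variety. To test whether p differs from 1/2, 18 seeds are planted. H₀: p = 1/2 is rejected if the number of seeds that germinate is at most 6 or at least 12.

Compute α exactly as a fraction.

Under H₀, K ~ Binomial(18, 1/2); α is the probability of landing in either tail, P(K ≤ 6) + P(K ≥ 12).
Each tail has probability (1 + 18 + 153 + 816 + 3060 + 8568 + 18564)/262144; doubling gives α = 62360/262144 = 7795/32768.

7795/32768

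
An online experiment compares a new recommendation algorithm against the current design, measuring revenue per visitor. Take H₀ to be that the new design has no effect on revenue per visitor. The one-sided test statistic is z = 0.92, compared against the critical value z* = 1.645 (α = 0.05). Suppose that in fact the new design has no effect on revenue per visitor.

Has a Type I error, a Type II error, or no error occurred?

Since z = 0.92 ≤ z* = 1.645, H₀ is not rejected.
H₀ is true (actually the new design has no effect on revenue per visitor).
The decision matches the true state — no error.

Neither — the decision is correct.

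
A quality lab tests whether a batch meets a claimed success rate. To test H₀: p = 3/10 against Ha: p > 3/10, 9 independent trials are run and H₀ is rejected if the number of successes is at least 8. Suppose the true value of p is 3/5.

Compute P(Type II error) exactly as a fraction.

β = P(fail to reject H₀ | Ha true) = P(S ≤ 7 | p = 3/5), S ~ Binomial(9, 3/5).
Adding the binomial probabilities P(S=0)+…+P(S=7) at p = 3/5 gives 1815344/1953125.

1815344/1953125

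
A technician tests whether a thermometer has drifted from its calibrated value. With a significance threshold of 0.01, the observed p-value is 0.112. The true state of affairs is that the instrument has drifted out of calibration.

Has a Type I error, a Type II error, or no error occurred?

Type II error

The conventional null hypothesis is that the instrument is correctly calibrated.
Since p = 0.112 ≥ α = 0.01, H₀ is not rejected.
H₀ is false (actually the instrument has drifted out of calibration).
Failing to reject a false H₀ is a Type II error.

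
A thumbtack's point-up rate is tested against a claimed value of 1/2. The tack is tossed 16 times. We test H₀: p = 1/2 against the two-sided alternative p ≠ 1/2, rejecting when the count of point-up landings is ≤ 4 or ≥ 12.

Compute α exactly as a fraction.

α = P(X ≤ 4 or X ≥ 12 | p = 1/2), X ~ Binomial(16, 1/2).
By symmetry, α = 2·P(X ≤ 4) = 2·(1 + 16 + 120 + 560 + 1820)/65536 = 5034/65536 = 2517/32768.

2517/32768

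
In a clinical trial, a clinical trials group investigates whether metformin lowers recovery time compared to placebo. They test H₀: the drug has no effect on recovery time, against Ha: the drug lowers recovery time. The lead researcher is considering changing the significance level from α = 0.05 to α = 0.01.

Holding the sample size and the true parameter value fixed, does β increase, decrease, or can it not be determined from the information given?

Lowering α raises the bar for rejection; under Ha, the test now fails to reject on outcomes it previously would have rejected.

It increases.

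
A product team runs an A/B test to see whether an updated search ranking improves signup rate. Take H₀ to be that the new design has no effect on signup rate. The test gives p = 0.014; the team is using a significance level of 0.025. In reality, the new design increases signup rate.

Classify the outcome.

Since p = 0.014 < α = 0.025, H₀ is rejected.
H₀ is false (actually the new design increases signup rate).
The decision matches the true state — no error.

Neither — the decision is correct.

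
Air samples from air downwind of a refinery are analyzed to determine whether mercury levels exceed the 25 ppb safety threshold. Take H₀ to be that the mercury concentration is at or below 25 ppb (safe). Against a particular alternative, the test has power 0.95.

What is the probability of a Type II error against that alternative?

0.05

Power = 1 − β, so β = 1 − 0.95 = 0.05.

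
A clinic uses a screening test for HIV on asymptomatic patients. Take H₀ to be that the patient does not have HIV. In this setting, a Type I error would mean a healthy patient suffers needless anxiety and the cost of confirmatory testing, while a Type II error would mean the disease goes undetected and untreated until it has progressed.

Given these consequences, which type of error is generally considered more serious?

The Type II consequence (the disease goes undetected and untreated until it has progressed) is more severe than the Type I consequence (a healthy patient suffers needless anxiety and the cost of confirmatory testing).

Type II error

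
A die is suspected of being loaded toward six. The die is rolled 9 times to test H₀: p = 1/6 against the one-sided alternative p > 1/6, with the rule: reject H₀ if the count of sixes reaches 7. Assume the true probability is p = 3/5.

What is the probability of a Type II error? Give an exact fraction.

β = P(fail to reject H₀ | Ha true) = P(K ≤ 6 | p = 3/5), K ~ Binomial(9, 3/5).
Adding the binomial probabilities P(K=0)+…+P(K=6) at p = 3/5 gives 1500416/1953125.

1500416/1953125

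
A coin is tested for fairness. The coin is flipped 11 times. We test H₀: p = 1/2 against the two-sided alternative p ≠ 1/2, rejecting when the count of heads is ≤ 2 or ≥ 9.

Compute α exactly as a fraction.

α = P(S ≤ 2 or S ≥ 9 | p = 1/2), S ~ Binomial(11, 1/2).
The two tails are symmetric, so α = 2·(1 + 11 + 55)/2^11 = 134/2048 = 67/1024.

67/1024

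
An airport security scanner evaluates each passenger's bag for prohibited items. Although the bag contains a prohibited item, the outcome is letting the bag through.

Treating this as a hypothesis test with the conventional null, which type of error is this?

Type II error

The null hypothesis here is that the bag contains no prohibited items.
'Letting the bag through' corresponds to failing to reject H₀.
H₀ was not rejected but H₀ is false — a Type II error (false negative).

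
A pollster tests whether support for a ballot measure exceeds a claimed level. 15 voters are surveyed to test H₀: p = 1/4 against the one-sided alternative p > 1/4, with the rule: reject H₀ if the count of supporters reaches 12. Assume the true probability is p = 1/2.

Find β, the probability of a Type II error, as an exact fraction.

A Type II error is failing to reject when Ha holds: with p = 1/2, β = P(Y ≤ 11).
Equivalently, β = 1 − P(Y ≥ 12) = 503/512.

503/512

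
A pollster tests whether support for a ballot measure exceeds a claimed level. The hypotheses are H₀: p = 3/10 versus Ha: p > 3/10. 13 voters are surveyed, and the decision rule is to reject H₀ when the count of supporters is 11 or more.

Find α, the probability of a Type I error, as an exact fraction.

α = P(reject H₀ | H₀ true) = P(S ≥ 11 | p = 3/10), with S ~ Binomial(13, 3/10).
Summing C(13,j)(3/10)^j(7/10)^{13−j} for j = 11,…,13 gives 90876411/1250000000000.

90876411/1250000000000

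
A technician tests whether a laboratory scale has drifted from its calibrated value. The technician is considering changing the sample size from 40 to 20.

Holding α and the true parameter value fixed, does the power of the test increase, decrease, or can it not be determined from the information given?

It decreases.

Reducing n widens both sampling distributions, so the test has less ability to distinguish Ha from H₀.
Since power = 1 − β and β increases, power decreases.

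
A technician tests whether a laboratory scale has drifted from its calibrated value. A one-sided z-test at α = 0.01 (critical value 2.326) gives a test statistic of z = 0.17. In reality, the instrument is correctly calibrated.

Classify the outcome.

The conventional null hypothesis is that the instrument is correctly calibrated.
Since z = 0.17 ≤ z* = 2.326, H₀ is not rejected.
H₀ is true (actually the instrument is correctly calibrated).
The decision matches the true state — no error.

No error (correct decision).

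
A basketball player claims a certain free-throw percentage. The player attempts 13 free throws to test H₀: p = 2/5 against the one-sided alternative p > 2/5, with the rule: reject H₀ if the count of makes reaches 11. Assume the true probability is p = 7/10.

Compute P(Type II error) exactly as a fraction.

β = P(fail to reject H₀ | Ha true) = P(X ≤ 10 | p = 7/10), X ~ Binomial(13, 7/10).
Equivalently, β = 1 − P(X ≥ 11) = 7788298257/9765625000.

7788298257/9765625000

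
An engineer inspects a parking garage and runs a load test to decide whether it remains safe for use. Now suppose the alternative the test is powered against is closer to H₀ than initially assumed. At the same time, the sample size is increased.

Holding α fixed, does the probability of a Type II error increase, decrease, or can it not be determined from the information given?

The first change alone would make β increase; the second alone would make β decrease. Which effect dominates depends on the magnitudes, which are not given.

Cannot be determined from the information given.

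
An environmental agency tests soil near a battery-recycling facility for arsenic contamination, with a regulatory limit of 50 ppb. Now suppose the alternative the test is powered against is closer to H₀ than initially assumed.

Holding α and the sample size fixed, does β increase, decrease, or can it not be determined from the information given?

It increases.

A smaller departure from H₀ means the test statistic under Ha is distributed closer to where it would be under H₀; rejection becomes less likely.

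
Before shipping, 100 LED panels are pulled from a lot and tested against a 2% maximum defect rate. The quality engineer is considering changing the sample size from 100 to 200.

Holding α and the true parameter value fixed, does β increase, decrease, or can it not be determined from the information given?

More data shrinks sampling variability; the test statistic under Ha concentrates further from the null value, making rejection more likely.

It decreases.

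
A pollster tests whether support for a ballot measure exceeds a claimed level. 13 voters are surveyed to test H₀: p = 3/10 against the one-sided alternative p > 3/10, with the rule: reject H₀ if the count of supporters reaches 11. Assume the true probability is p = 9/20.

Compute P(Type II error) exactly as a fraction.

A Type II error is failing to reject when Ha holds: with p = 9/20, β = P(Y ≤ 10).
Adding the binomial probabilities P(Y=0)+…+P(Y=10) at p = 9/20 gives 40790448134932573/40960000000000000.

40790448134932573/40960000000000000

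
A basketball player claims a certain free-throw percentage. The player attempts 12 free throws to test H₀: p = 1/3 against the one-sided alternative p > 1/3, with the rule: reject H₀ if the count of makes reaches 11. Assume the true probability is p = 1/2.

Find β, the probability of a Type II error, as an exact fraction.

4083/4096

A Type II error is failing to reject when Ha holds: with p = 1/2, β = P(S ≤ 10).
Equivalently, β = 1 − P(S ≥ 11) = 4083/4096.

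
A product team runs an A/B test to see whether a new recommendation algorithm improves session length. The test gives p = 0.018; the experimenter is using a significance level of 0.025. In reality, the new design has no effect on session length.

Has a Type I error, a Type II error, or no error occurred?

Type I error

The conventional null hypothesis is that the new design has no effect on session length.
Since p = 0.018 < α = 0.025, H₀ is rejected.
H₀ is true (actually the new design has no effect on session length).
Rejecting a true H₀ is a Type I error.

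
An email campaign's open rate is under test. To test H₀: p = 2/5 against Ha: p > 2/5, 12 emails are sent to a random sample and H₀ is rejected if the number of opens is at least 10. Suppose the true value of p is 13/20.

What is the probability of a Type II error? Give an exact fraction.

β = P(fail to reject H₀ | Ha true) = P(Y ≤ 9 | p = 13/20), Y ~ Binomial(12, 13/20).
Equivalently, β = 1 − P(Y ≥ 10) = 695265215827749/819200000000000.

695265215827749/819200000000000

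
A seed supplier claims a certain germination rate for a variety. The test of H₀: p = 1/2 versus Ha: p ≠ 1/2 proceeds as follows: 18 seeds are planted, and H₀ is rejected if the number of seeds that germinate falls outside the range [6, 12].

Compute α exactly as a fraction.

1577/16384

The significance level is the null-hypothesis probability of the rejection region {≤5} ∪ {≥13}.
By symmetry, α = 2·P(K ≤ 5) = 2·(1 + 18 + 153 + 816 + 3060 + 8568)/262144 = 25232/262144 = 1577/16384.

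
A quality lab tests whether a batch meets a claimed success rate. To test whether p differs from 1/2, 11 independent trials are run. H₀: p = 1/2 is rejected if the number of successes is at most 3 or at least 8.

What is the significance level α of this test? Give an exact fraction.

29/128

α = P(X ≤ 3 or X ≥ 8 | p = 1/2), X ~ Binomial(11, 1/2).
By symmetry, α = 2·P(X ≤ 3) = 2·(1 + 11 + 55 + 165)/2048 = 464/2048 = 29/128.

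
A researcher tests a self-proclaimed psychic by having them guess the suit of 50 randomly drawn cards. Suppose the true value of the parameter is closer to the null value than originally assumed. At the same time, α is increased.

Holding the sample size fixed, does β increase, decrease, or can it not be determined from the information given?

Cannot be determined from the information given.

The first change alone would make β increase; the second alone would make β decrease. Which effect dominates depends on the magnitudes, which are not given.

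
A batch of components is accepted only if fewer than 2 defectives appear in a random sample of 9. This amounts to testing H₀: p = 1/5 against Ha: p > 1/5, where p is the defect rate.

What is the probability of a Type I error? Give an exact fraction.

1101157/1953125

Under H₀, X ~ Binomial(9, 1/5); the Type I error rate is P(X ≥ 2).
α = 1 − P(X ≤ 1) = 1 − 851968/1953125 = 1101157/1953125.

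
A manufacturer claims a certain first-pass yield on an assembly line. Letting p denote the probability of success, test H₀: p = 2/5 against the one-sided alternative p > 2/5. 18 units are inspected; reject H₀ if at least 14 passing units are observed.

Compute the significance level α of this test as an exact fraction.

The Type I error probability is α = P(K ≥ 14) computed under H₀, where K ~ Binomial(18, 2/5).
Summing C(18,j)(2/5)^j(3/5)^{18−j} for j = 14,…,18 gives 976093184/762939453125.

976093184/762939453125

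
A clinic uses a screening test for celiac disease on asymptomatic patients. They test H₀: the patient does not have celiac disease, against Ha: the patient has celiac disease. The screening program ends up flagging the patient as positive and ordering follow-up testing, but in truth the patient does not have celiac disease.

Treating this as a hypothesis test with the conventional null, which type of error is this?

Type I error

'Flagging the patient as positive and ordering follow-up testing' corresponds to rejecting H₀.
H₀ was rejected but H₀ is true — a Type I error (false positive).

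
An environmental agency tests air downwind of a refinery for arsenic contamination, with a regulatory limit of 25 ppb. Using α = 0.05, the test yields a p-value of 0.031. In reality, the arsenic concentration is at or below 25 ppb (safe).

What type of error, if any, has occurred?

The conventional null hypothesis is that the arsenic concentration is at or below 25 ppb (safe).
Since p = 0.031 < α = 0.05, H₀ is rejected.
H₀ is true (actually the arsenic concentration is at or below 25 ppb (safe)).
Rejecting a true H₀ is a Type I error.

Type I error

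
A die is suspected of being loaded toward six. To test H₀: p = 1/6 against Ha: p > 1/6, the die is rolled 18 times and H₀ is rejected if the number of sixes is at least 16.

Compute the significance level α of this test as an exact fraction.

The Type I error probability is α = P(K ≥ 16) computed under H₀, where K ~ Binomial(18, 1/6).
Adding the binomial terms for j = 16 through 18 with p = 1/6 yields 979/25389989167104.

979/25389989167104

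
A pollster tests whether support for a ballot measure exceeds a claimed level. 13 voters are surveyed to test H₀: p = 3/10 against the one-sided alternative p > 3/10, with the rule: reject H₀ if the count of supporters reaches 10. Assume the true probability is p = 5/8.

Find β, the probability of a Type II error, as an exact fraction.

β = P(fail to reject H₀ | Ha true) = P(Y ≤ 9 | p = 5/8), Y ~ Binomial(13, 5/8).
Equivalently, β = 1 − P(Y ≥ 10) = 107331531597/137438953472.

107331531597/137438953472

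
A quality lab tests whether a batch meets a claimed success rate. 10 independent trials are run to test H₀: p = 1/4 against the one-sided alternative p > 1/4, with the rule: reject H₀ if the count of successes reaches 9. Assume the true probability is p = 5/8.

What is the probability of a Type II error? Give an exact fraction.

1005382449/1073741824

A Type II error is failing to reject when Ha holds: with p = 5/8, β = P(S ≤ 8).
Adding the binomial probabilities P(S=0)+…+P(S=8) at p = 5/8 gives 1005382449/1073741824.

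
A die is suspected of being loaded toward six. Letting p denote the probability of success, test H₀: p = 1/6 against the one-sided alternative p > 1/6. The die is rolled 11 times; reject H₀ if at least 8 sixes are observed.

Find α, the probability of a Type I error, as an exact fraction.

919/15116544

Under H₀, S ~ Binomial(11, 1/6), and α = P(S ≥ 8).
P(S ≥ 8) = Σ_{j=8}^{11} C(11,j)·(1/6)^j·(5/6)^{11-j} = 919/15116544.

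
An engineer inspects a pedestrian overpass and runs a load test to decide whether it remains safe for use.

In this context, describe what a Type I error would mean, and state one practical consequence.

With the conventional null hypothesis that the structure meets the required load capacity (safe):
A Type I error is rejecting H₀ when H₀ is true.
Here that means closing the structure for repairs when actually the structure meets the required load capacity (safe).

A Type I error would mean concluding that the structure is structurally deficient when in fact the structure meets the required load capacity (safe). Consequence: a sound structure is closed unnecessarily, at significant cost and disruption.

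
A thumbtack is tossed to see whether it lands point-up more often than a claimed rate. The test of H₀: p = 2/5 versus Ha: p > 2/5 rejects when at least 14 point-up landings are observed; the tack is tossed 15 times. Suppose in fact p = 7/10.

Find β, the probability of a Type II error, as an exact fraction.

Under the alternative p = 7/10, K ~ Binomial(15, 7/10); β is the probability the test does not reject, P(K < 14).
Adding the binomial probabilities P(K=0)+…+P(K=13) at p = 7/10 gives 241183100052963/250000000000000.

241183100052963/250000000000000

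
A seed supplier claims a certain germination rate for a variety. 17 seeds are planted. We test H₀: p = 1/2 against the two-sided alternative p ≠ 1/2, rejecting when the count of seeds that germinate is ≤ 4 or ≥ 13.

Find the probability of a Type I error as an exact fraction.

α = P(K ≤ 4 or K ≥ 13 | p = 1/2), K ~ Binomial(17, 1/2).
The two tails are symmetric, so α = 2·(1 + 17 + 136 + 680 + 2380)/2^17 = 6428/131072 = 1607/32768.

1607/32768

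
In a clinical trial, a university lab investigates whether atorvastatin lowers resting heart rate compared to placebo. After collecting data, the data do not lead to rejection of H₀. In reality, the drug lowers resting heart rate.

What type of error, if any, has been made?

The conventional null hypothesis here is that the drug has no effect on resting heart rate.
H₀ was not rejected, but H₀ is actually false.
Failing to reject a false null hypothesis is a Type II error (false negative).

Type II error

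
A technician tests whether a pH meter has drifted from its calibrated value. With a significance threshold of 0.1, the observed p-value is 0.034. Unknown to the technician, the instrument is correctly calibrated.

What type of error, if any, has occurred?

Type I error

The conventional null hypothesis is that the instrument is correctly calibrated.
Since p = 0.034 < α = 0.1, H₀ is rejected.
H₀ is true (actually the instrument is correctly calibrated).
Rejecting a true H₀ is a Type I error.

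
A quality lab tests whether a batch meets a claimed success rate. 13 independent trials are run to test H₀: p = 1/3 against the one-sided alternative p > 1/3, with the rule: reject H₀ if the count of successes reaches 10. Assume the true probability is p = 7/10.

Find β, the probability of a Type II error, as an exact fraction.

Under the alternative p = 7/10, K ~ Binomial(13, 7/10); β is the probability the test does not reject, P(K < 10).
Equivalently, β = 1 − P(K ≥ 10) = 579394354239/1000000000000.

579394354239/1000000000000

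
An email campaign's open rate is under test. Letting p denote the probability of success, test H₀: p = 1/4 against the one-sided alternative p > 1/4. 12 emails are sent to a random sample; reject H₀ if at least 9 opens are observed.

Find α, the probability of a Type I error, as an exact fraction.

Under H₀, X ~ Binomial(12, 1/4), and α = P(X ≥ 9).
P(X ≥ 9) = Σ_{j=9}^{12} C(12,j)·(1/4)^j·(3/4)^{12-j} = 6571/16777216.

6571/16777216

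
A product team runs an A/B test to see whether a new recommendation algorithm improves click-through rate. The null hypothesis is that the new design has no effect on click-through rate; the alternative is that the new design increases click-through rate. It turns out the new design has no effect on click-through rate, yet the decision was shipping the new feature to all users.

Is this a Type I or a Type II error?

'Shipping the new feature to all users' corresponds to rejecting H₀.
H₀ was rejected but H₀ is true — a Type I error (false positive).

Type I error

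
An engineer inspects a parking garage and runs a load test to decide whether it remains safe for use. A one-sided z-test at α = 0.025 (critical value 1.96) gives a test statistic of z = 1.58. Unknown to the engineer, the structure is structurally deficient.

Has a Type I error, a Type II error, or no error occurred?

The conventional null hypothesis is that the structure meets the required load capacity (safe).
Since z = 1.58 ≤ z* = 1.96, H₀ is not rejected.
H₀ is false (actually the structure is structurally deficient).
Failing to reject a false H₀ is a Type II error.

Type II error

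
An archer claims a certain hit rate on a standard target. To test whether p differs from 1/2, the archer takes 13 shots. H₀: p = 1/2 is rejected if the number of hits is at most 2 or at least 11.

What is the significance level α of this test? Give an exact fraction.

Under H₀, X ~ Binomial(13, 1/2); α is the probability of landing in either tail, P(X ≤ 2) + P(X ≥ 11).
Each tail has probability (1 + 13 + 78)/8192; doubling gives α = 184/8192 = 23/1024.

23/1024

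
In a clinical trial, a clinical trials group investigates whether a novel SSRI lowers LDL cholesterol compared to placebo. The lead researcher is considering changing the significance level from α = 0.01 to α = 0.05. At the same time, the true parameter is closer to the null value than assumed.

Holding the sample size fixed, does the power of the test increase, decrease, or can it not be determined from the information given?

The first change alone would make β decrease; the second alone would make β increase. Which effect dominates depends on the magnitudes, which are not given.
Since power = 1 − β, the effect on power is likewise indeterminate.

Cannot be determined from the information given.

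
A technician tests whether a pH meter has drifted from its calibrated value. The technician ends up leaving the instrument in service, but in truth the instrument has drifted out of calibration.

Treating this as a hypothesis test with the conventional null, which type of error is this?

The null hypothesis here is that the instrument is correctly calibrated.
'Leaving the instrument in service' corresponds to failing to reject H₀.
H₀ was not rejected but H₀ is false — a Type II error (false negative).

Type II error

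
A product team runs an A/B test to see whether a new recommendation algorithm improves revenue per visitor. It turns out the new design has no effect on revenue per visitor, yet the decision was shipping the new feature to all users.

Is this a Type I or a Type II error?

The null hypothesis here is that the new design has no effect on revenue per visitor.
'Shipping the new feature to all users' corresponds to rejecting H₀.
H₀ was rejected but H₀ is true — a Type I error (false positive).

Type I error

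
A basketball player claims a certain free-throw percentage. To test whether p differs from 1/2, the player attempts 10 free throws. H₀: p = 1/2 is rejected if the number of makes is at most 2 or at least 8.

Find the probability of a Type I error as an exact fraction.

The significance level is the null-hypothesis probability of the rejection region {≤2} ∪ {≥8}.
The two tails are symmetric, so α = 2·(1 + 10 + 45)/2^10 = 112/1024 = 7/64.

7/64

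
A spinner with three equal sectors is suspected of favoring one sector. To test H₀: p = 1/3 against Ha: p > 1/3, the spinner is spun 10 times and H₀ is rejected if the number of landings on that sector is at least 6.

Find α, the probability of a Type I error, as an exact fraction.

The Type I error probability is α = P(Y ≥ 6) computed under H₀, where Y ~ Binomial(10, 1/3).
P(Y ≥ 6) = Σ_{j=6}^{10} C(10,j)·(1/3)^j·(2/3)^{10-j} = 1507/19683.

1507/19683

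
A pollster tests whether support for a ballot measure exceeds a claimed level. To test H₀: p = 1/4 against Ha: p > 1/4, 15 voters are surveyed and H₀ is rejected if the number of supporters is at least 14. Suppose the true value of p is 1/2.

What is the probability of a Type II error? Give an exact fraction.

Under the alternative p = 1/2, Y ~ Binomial(15, 1/2); β is the probability the test does not reject, P(Y < 14).
Equivalently, β = 1 − P(Y ≥ 14) = 2047/2048.

2047/2048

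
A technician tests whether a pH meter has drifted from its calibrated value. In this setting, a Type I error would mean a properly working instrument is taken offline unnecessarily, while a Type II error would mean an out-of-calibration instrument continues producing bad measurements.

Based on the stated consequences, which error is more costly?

The Type II consequence (an out-of-calibration instrument continues producing bad measurements) is more severe than the Type I consequence (a properly working instrument is taken offline unnecessarily).

Type II error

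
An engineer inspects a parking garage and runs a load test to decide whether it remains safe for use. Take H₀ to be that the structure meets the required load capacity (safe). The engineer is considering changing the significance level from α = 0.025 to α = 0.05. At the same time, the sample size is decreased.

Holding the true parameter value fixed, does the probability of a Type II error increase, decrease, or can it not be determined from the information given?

Cannot be determined from the information given.

The first change alone would make β decrease; the second alone would make β increase. Which effect dominates depends on the magnitudes, which are not given.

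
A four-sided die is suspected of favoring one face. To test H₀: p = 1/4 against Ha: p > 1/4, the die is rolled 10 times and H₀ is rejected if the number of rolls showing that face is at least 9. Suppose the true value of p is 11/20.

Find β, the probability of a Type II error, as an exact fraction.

A Type II error is failing to reject when Ha holds: with p = 11/20, β = P(X ≤ 8).
Adding the binomial probabilities P(X=0)+…+P(X=8) at p = 11/20 gives 10001847283209/10240000000000.

10001847283209/10240000000000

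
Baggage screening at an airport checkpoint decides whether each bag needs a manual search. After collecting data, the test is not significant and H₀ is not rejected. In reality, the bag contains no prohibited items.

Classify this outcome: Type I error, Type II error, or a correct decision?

The conventional null hypothesis here is that the bag contains no prohibited items.
The test retained a true H₀ — the decision matches the true state.

No error — this is a correct decision.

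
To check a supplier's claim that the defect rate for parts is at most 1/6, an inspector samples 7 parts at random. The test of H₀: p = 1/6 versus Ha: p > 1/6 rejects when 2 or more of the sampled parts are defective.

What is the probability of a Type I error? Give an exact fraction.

α = P(reject H₀ | H₀ true) = P(X ≥ 2 | p = 1/6), X ~ Binomial(7, 1/6).
α = 1 − P(X ≤ 1) = 1 − 15625/23328 = 7703/23328.

7703/23328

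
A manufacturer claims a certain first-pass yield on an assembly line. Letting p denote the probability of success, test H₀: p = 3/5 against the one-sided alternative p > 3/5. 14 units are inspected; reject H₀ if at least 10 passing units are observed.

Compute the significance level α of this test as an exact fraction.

α = P(reject H₀ | H₀ true) = P(X ≥ 10 | p = 3/5), with X ~ Binomial(14, 3/5).
Summing C(14,j)(3/5)^j(2/5)^{14−j} for j = 10,…,14 gives 340889877/1220703125.

340889877/1220703125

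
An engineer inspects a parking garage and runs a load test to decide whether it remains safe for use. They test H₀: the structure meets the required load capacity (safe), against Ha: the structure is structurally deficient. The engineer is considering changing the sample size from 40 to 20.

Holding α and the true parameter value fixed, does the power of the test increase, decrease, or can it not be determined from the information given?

It decreases.

Reducing n widens both sampling distributions, so the test has less ability to distinguish Ha from H₀.
Since power = 1 − β and β increases, power decreases.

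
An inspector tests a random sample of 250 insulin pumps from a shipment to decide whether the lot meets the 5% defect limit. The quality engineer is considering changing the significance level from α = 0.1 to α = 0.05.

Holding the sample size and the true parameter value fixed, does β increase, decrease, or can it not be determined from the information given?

A smaller α moves the rejection region further into the tail. With the alternative true, more outcomes now fall outside the rejection region, so failing to reject becomes more likely.

It increases.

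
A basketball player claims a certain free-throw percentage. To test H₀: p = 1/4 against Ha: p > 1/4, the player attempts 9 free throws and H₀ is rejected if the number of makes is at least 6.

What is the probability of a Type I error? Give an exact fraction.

α = P(reject H₀ | H₀ true) = P(X ≥ 6 | p = 1/4), with X ~ Binomial(9, 1/4).
P(X ≥ 6) = Σ_{j=6}^{9} C(9,j)·(1/4)^j·(3/4)^{9-j} = 655/65536.

655/65536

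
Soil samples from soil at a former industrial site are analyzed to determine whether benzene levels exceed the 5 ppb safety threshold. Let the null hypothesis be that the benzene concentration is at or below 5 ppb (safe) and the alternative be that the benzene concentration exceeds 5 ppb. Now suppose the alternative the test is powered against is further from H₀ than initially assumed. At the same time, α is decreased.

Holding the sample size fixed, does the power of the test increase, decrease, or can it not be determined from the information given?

Cannot be determined from the information given.

The first change alone would make β decrease; the second alone would make β increase. Which effect dominates depends on the magnitudes, which are not given.
Since power = 1 − β, the effect on power is likewise indeterminate.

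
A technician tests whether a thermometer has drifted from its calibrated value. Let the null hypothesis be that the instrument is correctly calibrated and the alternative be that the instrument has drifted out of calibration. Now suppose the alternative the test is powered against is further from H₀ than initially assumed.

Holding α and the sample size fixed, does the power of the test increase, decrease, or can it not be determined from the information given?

It increases.

The further the true parameter sits from the null value, the more of the Ha sampling distribution falls in the rejection region.
Since power = 1 − β and β decreases, power increases.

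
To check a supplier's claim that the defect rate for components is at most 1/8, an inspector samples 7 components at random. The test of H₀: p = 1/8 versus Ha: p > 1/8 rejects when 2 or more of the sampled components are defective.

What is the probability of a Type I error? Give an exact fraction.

The significance level is the probability, assuming p = 1/8, of seeing 2 or more defectives in 7 draws.
α = 1 − P(Y ≤ 1) = 1 − 823543/1048576 = 225033/1048576.

225033/1048576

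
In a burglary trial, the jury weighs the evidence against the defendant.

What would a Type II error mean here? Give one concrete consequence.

With the conventional null hypothesis that the defendant is innocent:
A Type II error is failing to reject H₀ when H₀ is false.
Here that means acquitting the defendant when actually the defendant is guilty.

A Type II error would mean concluding that the defendant is innocent (or at least failing to establish that the defendant is guilty) when in fact the defendant is guilty. Consequence: a guilty person goes free.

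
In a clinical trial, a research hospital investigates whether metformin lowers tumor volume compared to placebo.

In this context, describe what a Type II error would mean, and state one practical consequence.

With the conventional null hypothesis that the drug has no effect on tumor volume:
A Type II error is failing to reject H₀ when H₀ is false.
Here that means concluding there is insufficient evidence that the drug works when actually the drug lowers tumor volume.

A Type II error would mean concluding that the drug has no effect on tumor volume (or at least failing to establish that the drug lowers tumor volume) when in fact the drug lowers tumor volume. Consequence: patients are denied access to a medication that would have helped them.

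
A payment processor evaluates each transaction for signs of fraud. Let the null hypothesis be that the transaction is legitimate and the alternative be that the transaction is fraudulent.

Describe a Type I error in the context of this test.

A Type I error is rejecting H₀ when H₀ is true.
Here that means blocking the transaction and freezing the card when actually the transaction is legitimate.

A Type I error would mean concluding that the transaction is fraudulent when in fact the transaction is legitimate.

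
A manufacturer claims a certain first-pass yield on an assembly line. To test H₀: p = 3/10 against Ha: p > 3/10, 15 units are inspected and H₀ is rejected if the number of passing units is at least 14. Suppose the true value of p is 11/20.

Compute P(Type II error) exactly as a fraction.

A Type II error is failing to reject when Ha holds: with p = 11/20, β = P(S ≤ 13).
Equivalently, β = 1 − P(S ≥ 14) = 16356278262148423407/16384000000000000000.

16356278262148423407/16384000000000000000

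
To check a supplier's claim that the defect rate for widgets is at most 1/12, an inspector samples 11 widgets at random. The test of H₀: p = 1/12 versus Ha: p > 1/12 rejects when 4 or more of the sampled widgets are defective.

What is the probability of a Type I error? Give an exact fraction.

305362129/30958682112

Under H₀, X ~ Binomial(11, 1/12); the Type I error rate is P(X ≥ 4).
Via the complement, α = 1 − Σ_{j=0}^{3} C(11,j)(1/12)^j(11/12)^{11-j} = 305362129/30958682112.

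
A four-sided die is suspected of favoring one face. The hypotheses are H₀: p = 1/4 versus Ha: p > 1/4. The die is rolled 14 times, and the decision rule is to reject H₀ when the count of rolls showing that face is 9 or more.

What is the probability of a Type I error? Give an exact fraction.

The Type I error probability is α = P(S ≥ 9) computed under H₀, where S ~ Binomial(14, 1/4).
P(S ≥ 9) = Σ_{j=9}^{14} C(14,j)·(1/4)^j·(3/4)^{14-j} = 578257/268435456.

578257/268435456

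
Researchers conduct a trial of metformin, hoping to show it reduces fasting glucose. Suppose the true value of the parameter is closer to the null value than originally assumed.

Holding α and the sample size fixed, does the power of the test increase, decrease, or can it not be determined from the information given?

It decreases.

A smaller true effect puts the Ha sampling distribution closer to H₀, so more of it falls in the non-rejection region.
Since power = 1 − β and β increases, power decreases.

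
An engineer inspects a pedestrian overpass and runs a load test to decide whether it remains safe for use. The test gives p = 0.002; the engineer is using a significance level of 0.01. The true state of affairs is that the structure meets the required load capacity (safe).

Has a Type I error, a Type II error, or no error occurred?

The conventional null hypothesis is that the structure meets the required load capacity (safe).
Since p = 0.002 < α = 0.01, H₀ is rejected.
H₀ is true (actually the structure meets the required load capacity (safe)).
Rejecting a true H₀ is a Type I error.

Type I error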